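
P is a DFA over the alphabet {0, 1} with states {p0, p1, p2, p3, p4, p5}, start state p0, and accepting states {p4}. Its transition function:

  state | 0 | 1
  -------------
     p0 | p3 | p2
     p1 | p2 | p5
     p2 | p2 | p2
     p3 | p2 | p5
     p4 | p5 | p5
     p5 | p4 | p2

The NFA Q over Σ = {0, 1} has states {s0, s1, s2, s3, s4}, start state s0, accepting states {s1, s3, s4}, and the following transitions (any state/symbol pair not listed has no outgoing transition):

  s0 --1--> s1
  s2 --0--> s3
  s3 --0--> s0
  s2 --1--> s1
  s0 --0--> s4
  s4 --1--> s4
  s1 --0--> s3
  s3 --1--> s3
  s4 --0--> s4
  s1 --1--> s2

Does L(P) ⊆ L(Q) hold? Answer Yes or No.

Yes

Exploring the product automaton P × Q from the start pair (p0, s0), following both machines on each input symbol, reaches 9 state pairs: (p0, s0), (p3, s4), (p2, s1), (p2, s4), (p5, s4), (p2, s3), (p2, s2), (p4, s4), (p2, s0).
P accepts in {p4} and Q accepts in {s1, s3, s4}. The reachable pairs whose P-component is accepting are (p4, s4); in each of them the Q-component is accepting too, so the product for L(P) \ L(Q) (P-component accepting, Q-component rejecting) has no reachable accepting pair and the difference is empty.
Hence every string in L(P) is also in L(Q).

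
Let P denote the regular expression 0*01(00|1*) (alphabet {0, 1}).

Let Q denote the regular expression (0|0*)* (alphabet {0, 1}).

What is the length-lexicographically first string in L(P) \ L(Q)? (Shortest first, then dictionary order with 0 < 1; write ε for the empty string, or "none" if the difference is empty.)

01

The string 01 is accepted by P but not by Q.
No shorter string lies in the difference, and 01 is the lexicographically first length-2 string in L(P) \ L(Q).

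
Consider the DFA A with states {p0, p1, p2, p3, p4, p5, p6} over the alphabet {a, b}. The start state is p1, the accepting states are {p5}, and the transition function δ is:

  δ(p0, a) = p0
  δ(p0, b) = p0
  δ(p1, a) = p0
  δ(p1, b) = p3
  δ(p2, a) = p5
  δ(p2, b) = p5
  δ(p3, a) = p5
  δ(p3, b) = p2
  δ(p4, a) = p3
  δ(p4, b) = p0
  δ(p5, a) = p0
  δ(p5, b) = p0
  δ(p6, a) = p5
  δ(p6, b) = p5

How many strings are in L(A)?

The useful subgraph on states {p1, p2, p3, p5} is acyclic, so L(A) is finite; the longest accepting path visits 4 useful states, giving maximum string length 3.
Counting accepting paths from p1 by length: 1 of length 2, 2 of length 3. Total 3.

3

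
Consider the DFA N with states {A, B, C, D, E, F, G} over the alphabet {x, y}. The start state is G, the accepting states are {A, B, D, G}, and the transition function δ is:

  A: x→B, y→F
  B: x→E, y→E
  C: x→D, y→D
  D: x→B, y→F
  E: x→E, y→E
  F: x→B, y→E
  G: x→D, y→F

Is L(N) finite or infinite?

finite

The useful states (reachable from G and able to reach an accepting state) are {B, D, F, G}.
Restricted to these states the transition graph has no cycle, so every accepting path has bounded length and L is finite.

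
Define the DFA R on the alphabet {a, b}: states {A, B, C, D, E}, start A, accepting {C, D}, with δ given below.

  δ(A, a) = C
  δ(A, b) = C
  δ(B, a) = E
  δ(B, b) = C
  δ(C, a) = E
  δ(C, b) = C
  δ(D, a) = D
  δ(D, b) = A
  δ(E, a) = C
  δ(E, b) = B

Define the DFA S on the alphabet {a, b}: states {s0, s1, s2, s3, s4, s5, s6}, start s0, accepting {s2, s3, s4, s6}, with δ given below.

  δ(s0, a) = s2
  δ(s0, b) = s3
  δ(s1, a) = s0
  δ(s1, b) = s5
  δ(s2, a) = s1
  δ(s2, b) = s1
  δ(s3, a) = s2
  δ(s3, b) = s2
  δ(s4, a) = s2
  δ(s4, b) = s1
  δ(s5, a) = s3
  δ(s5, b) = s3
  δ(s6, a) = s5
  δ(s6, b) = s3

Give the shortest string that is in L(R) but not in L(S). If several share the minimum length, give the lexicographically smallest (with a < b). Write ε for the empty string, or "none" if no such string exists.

ab

The string ab is accepted by R but not by S.
No shorter string lies in the difference, and ab is the lexicographically first length-2 string in L(R) \ L(S).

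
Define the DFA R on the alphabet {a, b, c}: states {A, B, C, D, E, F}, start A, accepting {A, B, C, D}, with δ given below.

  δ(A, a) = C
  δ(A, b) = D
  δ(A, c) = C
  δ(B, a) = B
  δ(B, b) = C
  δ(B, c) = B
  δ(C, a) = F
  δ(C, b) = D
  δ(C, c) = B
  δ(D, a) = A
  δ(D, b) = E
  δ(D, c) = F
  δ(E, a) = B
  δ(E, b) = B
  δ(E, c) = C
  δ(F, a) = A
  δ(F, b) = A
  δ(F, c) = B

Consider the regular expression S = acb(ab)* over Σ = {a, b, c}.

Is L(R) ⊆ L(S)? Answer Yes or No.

The empty string ε is in L(R) but not in L(S).
So L(R) ⊄ L(S).

No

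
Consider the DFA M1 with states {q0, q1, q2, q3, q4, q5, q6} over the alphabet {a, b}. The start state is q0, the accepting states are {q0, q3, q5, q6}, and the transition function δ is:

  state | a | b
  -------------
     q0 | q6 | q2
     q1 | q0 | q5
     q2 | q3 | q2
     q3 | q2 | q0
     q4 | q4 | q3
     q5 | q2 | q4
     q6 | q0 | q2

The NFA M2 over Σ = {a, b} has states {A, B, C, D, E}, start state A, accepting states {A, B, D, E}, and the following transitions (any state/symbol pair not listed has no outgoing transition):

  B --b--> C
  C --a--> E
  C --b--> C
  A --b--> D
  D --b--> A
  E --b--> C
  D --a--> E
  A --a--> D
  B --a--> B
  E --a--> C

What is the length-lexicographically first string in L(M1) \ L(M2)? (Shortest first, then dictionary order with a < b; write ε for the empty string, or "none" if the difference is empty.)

The string aaa is accepted by M1 but not by M2.
No shorter string lies in the difference, and aaa is the lexicographically first length-3 string in L(M1) \ L(M2).

aaa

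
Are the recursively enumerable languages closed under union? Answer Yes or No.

Yes

Simulate recognisers for L₁ and L₂ in parallel, alternating one step of each, and accept as soon as either accepts.
So the recursively enumerable languages are closed under union.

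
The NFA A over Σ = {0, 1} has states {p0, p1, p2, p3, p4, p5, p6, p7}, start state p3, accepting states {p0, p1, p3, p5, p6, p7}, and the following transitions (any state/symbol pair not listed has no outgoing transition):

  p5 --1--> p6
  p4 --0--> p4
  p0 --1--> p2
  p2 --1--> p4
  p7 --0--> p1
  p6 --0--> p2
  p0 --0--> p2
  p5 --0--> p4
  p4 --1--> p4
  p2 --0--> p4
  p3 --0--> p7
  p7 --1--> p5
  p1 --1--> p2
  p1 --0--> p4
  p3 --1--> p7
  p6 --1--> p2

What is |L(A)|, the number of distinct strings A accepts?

The useful subgraph on states {p1, p3, p5, p6, p7} is acyclic, so L(A) is finite; the longest accepting path visits 4 useful states, giving maximum string length 3.
Counting accepting paths from p3 by length: 1 of length 0, 2 of length 1, 4 of length 2, 2 of length 3. Total 9.

9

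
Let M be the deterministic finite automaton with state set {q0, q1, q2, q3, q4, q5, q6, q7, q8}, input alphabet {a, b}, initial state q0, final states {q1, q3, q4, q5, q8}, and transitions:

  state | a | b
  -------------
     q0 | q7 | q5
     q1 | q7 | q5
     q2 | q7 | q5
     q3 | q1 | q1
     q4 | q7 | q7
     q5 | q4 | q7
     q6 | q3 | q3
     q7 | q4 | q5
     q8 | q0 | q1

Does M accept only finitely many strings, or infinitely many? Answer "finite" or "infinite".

infinite

State q4 is reachable from the start and can reach an accepting state, and it lies on the cycle q4 → q7 → q4.
Traversing that cycle any number of times yields accepted strings of unbounded length, so the language is infinite.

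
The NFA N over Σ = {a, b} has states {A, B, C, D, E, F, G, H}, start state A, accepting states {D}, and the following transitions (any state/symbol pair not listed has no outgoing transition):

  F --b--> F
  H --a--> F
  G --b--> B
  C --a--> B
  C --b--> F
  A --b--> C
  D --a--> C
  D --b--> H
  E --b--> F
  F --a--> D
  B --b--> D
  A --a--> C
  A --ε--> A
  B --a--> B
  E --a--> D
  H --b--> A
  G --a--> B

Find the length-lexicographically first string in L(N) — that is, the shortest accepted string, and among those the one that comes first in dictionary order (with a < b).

A breadth-first search from A reaches an accepting state first via the path A → C → B → D on input aab.
No string of length < 3 is accepted (BFS exhausts all shorter strings without reaching an accepting state), and aab is the lexicographically least accepting string of length 3.

aab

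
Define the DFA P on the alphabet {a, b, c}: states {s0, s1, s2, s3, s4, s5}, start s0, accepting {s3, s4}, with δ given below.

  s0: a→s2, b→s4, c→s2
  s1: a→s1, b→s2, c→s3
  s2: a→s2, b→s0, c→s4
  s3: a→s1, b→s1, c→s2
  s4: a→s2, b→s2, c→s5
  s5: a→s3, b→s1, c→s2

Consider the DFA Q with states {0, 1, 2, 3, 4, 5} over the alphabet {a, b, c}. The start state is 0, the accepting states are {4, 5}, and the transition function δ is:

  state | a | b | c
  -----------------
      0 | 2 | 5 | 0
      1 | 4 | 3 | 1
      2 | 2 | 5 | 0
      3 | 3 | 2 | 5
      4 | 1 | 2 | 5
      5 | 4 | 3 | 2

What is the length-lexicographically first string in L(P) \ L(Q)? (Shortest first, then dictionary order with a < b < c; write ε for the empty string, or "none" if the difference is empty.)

ac

The string ac is accepted by P but not by Q.
No shorter string lies in the difference, and ac is the lexicographically first length-2 string in L(P) \ L(Q).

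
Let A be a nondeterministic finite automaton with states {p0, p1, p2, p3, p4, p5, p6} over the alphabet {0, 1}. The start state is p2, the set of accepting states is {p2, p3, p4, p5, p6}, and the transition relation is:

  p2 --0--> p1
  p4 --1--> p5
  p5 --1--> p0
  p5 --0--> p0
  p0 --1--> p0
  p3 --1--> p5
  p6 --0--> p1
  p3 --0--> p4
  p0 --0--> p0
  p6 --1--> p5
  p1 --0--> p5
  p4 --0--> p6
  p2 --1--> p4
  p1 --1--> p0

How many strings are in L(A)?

The useful subgraph on states {p1, p2, p4, p5, p6} is acyclic, so L(A) is finite; the longest accepting path visits 5 useful states, giving maximum string length 4.
Counting accepting paths from p2 by length: 1 of length 0, 1 of length 1, 3 of length 2, 1 of length 3, 1 of length 4. Total 7.

7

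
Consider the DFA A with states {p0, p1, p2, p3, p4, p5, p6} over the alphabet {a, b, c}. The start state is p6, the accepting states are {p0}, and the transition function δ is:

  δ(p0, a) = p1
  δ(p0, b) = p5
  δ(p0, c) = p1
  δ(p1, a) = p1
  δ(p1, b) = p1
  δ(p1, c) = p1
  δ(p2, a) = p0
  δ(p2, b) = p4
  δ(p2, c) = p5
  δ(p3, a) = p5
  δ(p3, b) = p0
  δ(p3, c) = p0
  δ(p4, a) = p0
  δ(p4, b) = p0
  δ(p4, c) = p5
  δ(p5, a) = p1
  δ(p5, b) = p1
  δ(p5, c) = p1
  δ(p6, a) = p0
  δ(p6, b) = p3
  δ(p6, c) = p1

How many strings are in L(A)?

3

The useful subgraph on states {p0, p3, p6} is acyclic, so L(A) is finite; the longest accepting path visits 3 useful states, giving maximum string length 2.
Counting accepting paths from p6 by length: 1 of length 1, 2 of length 2. Total 3.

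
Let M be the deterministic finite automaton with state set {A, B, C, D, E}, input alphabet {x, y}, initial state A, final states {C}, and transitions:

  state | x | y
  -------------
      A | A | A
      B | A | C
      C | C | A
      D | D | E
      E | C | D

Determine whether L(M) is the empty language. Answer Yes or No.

Yes

The states reachable from the start state are {A}.
None of the accepting states {C} is reachable, so no string is accepted and L(M) = ∅.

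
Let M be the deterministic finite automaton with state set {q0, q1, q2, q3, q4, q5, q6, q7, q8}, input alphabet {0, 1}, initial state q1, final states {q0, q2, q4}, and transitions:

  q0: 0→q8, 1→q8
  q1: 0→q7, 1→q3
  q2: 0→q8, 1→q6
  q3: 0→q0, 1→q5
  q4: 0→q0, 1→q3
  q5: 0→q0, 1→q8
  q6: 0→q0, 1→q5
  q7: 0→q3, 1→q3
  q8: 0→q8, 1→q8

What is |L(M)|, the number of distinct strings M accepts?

6

The useful subgraph on states {q0, q1, q3, q5, q7} is acyclic, so L(M) is finite; the longest accepting path visits 5 useful states, giving maximum string length 4.
Counting accepting paths from q1 by length: 1 of length 2, 3 of length 3, 2 of length 4. Total 6.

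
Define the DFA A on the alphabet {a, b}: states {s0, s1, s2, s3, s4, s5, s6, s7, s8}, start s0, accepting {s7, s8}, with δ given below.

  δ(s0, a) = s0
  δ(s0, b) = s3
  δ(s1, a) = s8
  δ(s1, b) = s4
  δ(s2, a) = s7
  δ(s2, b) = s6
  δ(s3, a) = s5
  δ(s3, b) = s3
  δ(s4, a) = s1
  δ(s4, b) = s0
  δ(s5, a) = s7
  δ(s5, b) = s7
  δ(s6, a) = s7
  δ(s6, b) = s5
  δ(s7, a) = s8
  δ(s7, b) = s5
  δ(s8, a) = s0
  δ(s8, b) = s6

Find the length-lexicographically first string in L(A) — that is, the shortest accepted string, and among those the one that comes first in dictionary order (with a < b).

baa

A breadth-first search from s0 reaches an accepting state first via the path s0 → s3 → s5 → s7 on input baa.
No string of length < 3 is accepted (BFS exhausts all shorter strings without reaching an accepting state), and baa is the lexicographically least accepting string of length 3.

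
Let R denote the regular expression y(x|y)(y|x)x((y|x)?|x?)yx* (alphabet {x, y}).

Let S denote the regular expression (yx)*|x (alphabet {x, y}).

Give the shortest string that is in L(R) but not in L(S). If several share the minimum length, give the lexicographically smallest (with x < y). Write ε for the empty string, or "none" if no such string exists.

The string yxxxy is accepted by R but not by S.
No shorter string lies in the difference, and yxxxy is the lexicographically first length-5 string in L(R) \ L(S).

yxxxy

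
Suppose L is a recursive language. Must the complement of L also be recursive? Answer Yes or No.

Run the decider for L and flip its answer; since the decider halts on every input, this decides the complement.
So the recursive languages are closed under complement.

Yes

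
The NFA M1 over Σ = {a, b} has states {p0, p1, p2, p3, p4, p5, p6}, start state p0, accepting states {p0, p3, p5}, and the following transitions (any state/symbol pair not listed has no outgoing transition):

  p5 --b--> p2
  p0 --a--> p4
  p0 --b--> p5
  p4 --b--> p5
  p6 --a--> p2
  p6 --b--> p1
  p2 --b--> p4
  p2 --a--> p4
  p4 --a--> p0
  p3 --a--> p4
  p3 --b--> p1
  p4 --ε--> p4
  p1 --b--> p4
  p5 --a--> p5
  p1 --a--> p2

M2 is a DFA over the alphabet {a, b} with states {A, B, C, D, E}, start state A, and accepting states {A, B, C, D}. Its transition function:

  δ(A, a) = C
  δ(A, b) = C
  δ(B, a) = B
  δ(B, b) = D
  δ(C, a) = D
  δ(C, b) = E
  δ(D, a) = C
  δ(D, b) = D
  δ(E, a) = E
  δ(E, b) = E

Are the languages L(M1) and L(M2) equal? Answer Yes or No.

No

The string ab is accepted by M1 but rejected by M2.
So L(M1) ≠ L(M2).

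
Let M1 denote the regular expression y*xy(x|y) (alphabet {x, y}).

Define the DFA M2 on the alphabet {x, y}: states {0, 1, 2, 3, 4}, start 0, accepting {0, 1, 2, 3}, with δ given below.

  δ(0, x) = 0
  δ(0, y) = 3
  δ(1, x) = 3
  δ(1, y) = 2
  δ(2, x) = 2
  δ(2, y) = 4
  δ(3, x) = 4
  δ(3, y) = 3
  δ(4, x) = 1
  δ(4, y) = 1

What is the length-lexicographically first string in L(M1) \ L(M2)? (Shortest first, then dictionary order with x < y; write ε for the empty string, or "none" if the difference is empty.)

xyx

The string xyx is accepted by M1 but not by M2.
No shorter string lies in the difference, and xyx is the lexicographically first length-3 string in L(M1) \ L(M2).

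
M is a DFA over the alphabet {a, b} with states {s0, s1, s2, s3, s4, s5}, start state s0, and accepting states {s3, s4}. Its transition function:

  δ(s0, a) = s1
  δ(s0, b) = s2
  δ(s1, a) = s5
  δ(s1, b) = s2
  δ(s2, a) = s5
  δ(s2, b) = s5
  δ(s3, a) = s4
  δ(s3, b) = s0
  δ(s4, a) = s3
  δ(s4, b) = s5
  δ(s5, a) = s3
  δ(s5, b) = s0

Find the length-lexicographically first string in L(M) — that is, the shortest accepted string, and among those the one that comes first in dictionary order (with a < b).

A breadth-first search from s0 reaches an accepting state first via the path s0 → s1 → s5 → s3 on input aaa.
No string of length < 3 is accepted (BFS exhausts all shorter strings without reaching an accepting state), and aaa is the lexicographically least accepting string of length 3.

aaa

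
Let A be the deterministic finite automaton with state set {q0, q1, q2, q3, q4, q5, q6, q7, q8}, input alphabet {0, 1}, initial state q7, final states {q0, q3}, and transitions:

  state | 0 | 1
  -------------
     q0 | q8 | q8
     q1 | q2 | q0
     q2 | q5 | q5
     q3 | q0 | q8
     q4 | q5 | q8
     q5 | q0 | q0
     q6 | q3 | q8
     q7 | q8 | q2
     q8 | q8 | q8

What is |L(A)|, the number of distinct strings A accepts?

The useful subgraph on states {q0, q2, q5, q7} is acyclic, so L(A) is finite; the longest accepting path visits 4 useful states, giving maximum string length 3.
Counting accepting paths from q7 by length: 4 of length 3. Total 4.

4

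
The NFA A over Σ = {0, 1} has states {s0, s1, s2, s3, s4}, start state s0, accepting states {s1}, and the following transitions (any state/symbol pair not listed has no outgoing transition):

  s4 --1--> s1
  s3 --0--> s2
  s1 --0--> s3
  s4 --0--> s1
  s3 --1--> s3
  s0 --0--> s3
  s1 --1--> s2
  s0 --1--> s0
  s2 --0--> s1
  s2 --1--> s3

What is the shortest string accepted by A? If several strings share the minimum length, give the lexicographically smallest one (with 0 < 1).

A breadth-first search from s0 reaches an accepting state first via the path s0 → s3 → s2 → s1 on input 000.
No string of length < 3 is accepted (BFS exhausts all shorter strings without reaching an accepting state), and 000 is the lexicographically least accepting string of length 3.

000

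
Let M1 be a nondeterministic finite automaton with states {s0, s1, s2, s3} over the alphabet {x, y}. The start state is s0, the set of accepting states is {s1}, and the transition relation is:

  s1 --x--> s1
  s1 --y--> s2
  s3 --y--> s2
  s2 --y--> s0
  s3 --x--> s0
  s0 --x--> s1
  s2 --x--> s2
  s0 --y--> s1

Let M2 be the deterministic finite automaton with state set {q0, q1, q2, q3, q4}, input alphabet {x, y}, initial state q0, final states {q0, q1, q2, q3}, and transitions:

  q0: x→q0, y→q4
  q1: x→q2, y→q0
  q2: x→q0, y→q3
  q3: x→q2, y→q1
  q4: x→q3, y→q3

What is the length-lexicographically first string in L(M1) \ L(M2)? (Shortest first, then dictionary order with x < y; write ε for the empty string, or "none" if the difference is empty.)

y

The string y is accepted by M1 but not by M2.
No shorter string lies in the difference, and y is the lexicographically first length-1 string in L(M1) \ L(M2).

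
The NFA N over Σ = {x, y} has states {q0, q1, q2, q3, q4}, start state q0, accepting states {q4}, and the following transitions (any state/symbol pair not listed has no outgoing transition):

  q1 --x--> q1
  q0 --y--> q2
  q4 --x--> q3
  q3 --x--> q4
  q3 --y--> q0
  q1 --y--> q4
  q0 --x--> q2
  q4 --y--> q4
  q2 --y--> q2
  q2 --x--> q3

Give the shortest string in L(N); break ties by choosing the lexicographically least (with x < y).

A breadth-first search from q0 reaches an accepting state first via the path q0 → q2 → q3 → q4 on input xxx.
No string of length < 3 is accepted (BFS exhausts all shorter strings without reaching an accepting state), and xxx is the lexicographically least accepting string of length 3.

xxx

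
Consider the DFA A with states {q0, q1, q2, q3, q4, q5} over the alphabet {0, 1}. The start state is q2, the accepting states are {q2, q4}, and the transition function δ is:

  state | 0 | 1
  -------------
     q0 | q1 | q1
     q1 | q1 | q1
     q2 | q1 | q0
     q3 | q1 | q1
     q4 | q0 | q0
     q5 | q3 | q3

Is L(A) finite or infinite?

finite

The useful states (reachable from q2 and able to reach an accepting state) are {q2}.
Restricted to these states the transition graph has no cycle, so every accepting path has bounded length and L is finite.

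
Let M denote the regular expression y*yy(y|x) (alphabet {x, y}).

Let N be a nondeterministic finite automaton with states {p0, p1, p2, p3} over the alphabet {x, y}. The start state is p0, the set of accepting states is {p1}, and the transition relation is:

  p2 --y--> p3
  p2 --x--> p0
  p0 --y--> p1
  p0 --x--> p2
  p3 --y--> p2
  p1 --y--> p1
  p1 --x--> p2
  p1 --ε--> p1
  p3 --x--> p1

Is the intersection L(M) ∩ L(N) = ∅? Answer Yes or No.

No

The string yyy is accepted by both M and N.
Hence L(M) ∩ L(N) ≠ ∅.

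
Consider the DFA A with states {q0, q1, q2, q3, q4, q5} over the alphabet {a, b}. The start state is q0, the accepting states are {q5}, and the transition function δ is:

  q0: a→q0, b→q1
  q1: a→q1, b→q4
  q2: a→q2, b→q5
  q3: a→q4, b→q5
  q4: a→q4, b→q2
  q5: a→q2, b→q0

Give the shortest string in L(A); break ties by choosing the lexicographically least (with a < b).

A breadth-first search from q0 reaches an accepting state first via the path q0 → q1 → q4 → q2 → q5 on input bbbb.
No string of length < 4 is accepted (BFS exhausts all shorter strings without reaching an accepting state), and bbbb is the lexicographically least accepting string of length 4.

bbbb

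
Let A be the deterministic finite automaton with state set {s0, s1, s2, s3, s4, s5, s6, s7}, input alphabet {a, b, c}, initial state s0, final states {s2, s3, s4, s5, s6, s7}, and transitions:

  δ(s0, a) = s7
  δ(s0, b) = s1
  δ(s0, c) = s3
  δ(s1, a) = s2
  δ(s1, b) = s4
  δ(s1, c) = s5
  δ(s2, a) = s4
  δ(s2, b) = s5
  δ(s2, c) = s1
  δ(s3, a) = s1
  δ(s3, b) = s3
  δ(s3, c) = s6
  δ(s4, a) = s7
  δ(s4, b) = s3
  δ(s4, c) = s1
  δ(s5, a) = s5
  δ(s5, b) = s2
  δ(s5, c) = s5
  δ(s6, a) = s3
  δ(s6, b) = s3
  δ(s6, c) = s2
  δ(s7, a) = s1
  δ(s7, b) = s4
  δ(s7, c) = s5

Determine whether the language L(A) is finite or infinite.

State s1 is reachable from the start and can reach an accepting state, and it lies on the cycle s1 → s2 → s1.
Traversing that cycle any number of times yields accepted strings of unbounded length, so the language is infinite.

infinite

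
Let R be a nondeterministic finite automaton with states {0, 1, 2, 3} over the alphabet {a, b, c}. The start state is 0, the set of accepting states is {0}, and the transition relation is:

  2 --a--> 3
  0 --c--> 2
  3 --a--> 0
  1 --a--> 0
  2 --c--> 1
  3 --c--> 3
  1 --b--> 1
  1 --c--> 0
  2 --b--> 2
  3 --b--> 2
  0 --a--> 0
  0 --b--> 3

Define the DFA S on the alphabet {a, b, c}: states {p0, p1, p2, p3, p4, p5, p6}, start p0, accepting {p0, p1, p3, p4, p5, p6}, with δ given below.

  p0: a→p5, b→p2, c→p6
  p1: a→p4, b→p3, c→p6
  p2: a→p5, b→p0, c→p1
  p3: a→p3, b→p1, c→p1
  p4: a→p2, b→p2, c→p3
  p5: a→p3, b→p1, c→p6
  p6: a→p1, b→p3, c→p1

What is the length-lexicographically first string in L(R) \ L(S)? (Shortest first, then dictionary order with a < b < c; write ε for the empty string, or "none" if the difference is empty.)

abaa

The string abaa is accepted by R but not by S.
No shorter string lies in the difference, and abaa is the lexicographically first length-4 string in L(R) \ L(S).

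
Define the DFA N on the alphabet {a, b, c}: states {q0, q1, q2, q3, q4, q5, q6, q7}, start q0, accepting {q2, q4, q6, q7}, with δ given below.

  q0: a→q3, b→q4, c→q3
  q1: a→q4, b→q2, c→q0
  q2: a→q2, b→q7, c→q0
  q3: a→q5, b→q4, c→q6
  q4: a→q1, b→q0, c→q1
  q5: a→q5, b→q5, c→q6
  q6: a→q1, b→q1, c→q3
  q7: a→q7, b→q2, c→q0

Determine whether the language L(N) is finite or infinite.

State q0 is reachable from the start and can reach an accepting state, and it lies on the cycle q0 → q3 → q4 → q0.
Traversing that cycle any number of times yields accepted strings of unbounded length, so the language is infinite.

infinite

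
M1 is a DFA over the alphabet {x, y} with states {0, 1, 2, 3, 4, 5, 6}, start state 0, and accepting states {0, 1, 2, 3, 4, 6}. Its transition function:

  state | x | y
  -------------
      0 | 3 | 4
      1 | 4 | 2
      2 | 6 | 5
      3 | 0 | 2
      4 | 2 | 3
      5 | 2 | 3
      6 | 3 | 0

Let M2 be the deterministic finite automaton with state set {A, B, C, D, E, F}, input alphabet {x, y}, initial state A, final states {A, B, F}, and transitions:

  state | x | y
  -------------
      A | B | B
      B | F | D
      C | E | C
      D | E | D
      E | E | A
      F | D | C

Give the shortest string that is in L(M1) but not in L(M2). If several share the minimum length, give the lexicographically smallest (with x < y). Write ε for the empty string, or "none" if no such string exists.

xy

The string xy is accepted by M1 but not by M2.
No shorter string lies in the difference, and xy is the lexicographically first length-2 string in L(M1) \ L(M2).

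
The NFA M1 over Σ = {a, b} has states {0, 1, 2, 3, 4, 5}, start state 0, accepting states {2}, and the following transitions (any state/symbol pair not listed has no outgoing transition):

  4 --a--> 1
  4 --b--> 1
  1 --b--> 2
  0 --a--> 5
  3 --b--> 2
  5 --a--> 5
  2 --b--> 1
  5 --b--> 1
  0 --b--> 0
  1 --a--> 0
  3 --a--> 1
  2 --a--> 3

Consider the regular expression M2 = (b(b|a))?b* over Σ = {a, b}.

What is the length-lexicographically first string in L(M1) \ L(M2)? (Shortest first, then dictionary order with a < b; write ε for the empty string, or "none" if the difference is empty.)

The string abb is accepted by M1 but not by M2.
No shorter string lies in the difference, and abb is the lexicographically first length-3 string in L(M1) \ L(M2).

abb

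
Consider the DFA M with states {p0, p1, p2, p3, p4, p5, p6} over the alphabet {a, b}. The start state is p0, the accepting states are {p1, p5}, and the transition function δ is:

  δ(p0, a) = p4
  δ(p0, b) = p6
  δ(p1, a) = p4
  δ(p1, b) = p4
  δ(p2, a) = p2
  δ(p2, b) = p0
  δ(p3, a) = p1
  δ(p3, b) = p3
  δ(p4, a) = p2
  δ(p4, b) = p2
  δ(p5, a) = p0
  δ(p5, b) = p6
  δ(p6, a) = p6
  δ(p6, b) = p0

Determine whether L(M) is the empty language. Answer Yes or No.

Yes

The states reachable from the start state are {p0, p2, p4, p6}.
None of the accepting states {p1, p5} is reachable, so no string is accepted and L(M) = ∅.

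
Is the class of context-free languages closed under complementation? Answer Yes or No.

No

CFLs are closed under union, so if they were also closed under complement they would be closed under intersection by De Morgan (L₁ ∩ L₂ is the complement of the union of the complements). But {aⁿbⁿcᵐ} ∩ {aᵐbⁿcⁿ} = {aⁿbⁿcⁿ} is not context-free although both operands are.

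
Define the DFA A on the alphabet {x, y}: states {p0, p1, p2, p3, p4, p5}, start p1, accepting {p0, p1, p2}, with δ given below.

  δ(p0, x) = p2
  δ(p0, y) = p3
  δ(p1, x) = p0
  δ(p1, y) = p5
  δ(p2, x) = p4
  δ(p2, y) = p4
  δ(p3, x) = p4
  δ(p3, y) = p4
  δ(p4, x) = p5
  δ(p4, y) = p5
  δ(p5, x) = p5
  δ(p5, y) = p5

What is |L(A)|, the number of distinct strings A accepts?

The useful subgraph on states {p0, p1, p2} is acyclic, so L(A) is finite; the longest accepting path visits 3 useful states, giving maximum string length 2.
Counting accepting paths from p1 by length: 1 of length 0, 1 of length 1, 1 of length 2. Total 3.

3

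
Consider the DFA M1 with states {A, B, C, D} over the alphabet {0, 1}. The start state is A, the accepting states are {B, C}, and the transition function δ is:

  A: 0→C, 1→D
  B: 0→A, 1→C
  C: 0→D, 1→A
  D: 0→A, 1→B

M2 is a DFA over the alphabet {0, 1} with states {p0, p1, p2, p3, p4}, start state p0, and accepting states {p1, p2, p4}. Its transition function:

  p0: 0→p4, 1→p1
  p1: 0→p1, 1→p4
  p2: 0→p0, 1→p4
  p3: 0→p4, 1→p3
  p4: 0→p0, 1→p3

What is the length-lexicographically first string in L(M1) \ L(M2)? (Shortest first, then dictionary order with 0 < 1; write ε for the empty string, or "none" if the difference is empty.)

The string 111 is accepted by M1 but not by M2.
No shorter string lies in the difference, and 111 is the lexicographically first length-3 string in L(M1) \ L(M2).

111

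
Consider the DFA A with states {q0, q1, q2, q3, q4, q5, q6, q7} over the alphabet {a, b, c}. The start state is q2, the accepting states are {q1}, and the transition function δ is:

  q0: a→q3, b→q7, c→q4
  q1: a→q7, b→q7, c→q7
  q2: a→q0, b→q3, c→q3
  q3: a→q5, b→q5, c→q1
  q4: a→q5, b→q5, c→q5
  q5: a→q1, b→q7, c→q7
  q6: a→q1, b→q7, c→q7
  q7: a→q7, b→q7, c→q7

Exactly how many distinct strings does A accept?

12

The useful subgraph on states {q0, q1, q2, q3, q4, q5} is acyclic, so L(A) is finite; the longest accepting path visits 5 useful states, giving maximum string length 4.
Counting accepting paths from q2 by length: 2 of length 2, 5 of length 3, 5 of length 4. Total 12.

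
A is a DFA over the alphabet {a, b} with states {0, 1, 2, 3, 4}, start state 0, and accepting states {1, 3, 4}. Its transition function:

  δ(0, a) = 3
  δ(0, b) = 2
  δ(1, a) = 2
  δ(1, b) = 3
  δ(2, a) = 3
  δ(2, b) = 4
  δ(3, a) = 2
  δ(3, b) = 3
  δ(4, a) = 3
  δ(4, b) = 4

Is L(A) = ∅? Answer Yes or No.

No

The string a is accepted: the run 0 → 3 ends in the accepting state 3.
Since at least one string is accepted, L(A) is not empty.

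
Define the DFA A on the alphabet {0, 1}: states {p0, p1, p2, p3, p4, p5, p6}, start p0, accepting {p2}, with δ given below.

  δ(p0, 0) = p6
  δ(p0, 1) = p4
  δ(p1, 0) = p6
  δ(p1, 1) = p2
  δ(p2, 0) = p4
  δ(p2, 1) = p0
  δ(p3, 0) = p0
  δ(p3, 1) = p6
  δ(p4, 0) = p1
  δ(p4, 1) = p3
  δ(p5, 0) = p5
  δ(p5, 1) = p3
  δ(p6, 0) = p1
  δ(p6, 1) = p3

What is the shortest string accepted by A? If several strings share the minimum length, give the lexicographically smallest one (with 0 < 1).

001

A breadth-first search from p0 reaches an accepting state first via the path p0 → p6 → p1 → p2 on input 001.
No string of length < 3 is accepted (BFS exhausts all shorter strings without reaching an accepting state), and 001 is the lexicographically least accepting string of length 3.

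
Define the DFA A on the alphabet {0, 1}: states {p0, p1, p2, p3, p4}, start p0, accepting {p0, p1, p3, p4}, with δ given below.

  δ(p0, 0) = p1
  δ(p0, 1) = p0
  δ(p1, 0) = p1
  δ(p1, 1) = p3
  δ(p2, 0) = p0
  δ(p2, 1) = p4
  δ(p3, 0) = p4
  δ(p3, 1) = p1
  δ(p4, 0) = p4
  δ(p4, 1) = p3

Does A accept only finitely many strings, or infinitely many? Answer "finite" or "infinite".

State p0 is reachable from the start and can reach an accepting state, and it lies on the cycle p0 → p0.
Traversing that cycle any number of times yields accepted strings of unbounded length, so the language is infinite.

infinite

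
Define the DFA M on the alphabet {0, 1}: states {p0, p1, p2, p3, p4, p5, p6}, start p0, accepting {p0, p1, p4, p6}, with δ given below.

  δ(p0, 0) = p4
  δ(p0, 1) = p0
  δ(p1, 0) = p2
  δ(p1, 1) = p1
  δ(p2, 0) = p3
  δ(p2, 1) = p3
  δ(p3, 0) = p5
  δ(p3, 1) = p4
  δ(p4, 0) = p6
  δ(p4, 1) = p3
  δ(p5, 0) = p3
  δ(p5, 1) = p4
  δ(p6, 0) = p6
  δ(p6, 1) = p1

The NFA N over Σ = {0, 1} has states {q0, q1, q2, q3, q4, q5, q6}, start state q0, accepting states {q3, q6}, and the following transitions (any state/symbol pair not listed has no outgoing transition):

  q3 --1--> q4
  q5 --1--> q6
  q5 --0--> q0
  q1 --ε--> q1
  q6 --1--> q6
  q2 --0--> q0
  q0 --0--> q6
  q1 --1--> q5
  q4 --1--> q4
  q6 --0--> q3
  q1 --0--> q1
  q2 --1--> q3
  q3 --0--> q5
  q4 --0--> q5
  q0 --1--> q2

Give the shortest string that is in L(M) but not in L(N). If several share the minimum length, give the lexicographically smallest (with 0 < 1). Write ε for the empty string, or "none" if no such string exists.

The empty string ε is accepted by M but not by N.
Since ε is the unique shortest string, it is the required witness.

ε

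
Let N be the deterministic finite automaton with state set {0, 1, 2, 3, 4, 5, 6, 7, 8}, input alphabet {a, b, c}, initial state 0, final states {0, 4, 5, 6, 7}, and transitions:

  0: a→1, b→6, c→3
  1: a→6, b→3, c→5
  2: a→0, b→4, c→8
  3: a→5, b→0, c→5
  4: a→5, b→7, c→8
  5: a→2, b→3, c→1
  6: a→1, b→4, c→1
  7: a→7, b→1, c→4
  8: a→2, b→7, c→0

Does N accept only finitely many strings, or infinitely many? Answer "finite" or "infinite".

State 0 is reachable from the start and can reach an accepting state, and it lies on the cycle 0 → 1 → 3 → 0.
Traversing that cycle any number of times yields accepted strings of unbounded length, so the language is infinite.

infinite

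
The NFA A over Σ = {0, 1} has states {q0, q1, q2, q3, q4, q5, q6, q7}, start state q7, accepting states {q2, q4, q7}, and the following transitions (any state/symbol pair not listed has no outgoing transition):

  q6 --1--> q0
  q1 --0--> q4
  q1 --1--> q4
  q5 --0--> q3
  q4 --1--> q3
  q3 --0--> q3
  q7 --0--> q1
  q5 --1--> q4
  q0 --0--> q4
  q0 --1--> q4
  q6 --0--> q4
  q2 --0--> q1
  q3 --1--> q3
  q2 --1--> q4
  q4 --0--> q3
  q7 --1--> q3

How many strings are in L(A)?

3

The useful subgraph on states {q1, q4, q7} is acyclic, so L(A) is finite; the longest accepting path visits 3 useful states, giving maximum string length 2.
Counting accepting paths from q7 by length: 1 of length 0, 2 of length 2. Total 3.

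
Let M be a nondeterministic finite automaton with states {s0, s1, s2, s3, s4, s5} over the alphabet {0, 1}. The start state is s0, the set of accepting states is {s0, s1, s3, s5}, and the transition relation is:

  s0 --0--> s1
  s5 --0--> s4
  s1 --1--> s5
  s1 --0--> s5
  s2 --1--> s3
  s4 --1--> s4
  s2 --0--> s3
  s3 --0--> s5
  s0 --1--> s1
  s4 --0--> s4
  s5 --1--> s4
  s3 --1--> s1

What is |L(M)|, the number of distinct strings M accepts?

The useful subgraph on states {s0, s1, s5} is acyclic, so L(M) is finite; the longest accepting path visits 3 useful states, giving maximum string length 2.
Counting accepting paths from s0 by length: 1 of length 0, 2 of length 1, 4 of length 2. Total 7.

7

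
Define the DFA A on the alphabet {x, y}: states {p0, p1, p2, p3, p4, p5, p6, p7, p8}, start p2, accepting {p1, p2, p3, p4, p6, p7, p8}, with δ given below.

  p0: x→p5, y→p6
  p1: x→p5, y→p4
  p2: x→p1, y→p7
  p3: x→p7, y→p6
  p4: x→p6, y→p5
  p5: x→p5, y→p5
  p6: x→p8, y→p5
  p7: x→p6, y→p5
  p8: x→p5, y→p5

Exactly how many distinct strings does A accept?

8

The useful subgraph on states {p1, p2, p4, p6, p7, p8} is acyclic, so L(A) is finite; the longest accepting path visits 5 useful states, giving maximum string length 4.
Counting accepting paths from p2 by length: 1 of length 0, 2 of length 1, 2 of length 2, 2 of length 3, 1 of length 4. Total 8.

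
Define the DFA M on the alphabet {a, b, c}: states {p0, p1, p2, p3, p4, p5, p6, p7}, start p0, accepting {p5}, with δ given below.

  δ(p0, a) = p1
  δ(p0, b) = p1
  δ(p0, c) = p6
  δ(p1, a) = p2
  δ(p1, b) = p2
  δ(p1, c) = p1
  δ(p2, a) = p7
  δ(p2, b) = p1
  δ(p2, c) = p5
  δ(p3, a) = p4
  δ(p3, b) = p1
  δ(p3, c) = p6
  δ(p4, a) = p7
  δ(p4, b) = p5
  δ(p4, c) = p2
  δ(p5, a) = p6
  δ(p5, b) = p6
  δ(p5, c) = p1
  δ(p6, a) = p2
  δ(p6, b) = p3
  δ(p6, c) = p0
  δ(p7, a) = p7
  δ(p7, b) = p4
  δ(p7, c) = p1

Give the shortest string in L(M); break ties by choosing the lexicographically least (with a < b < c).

A breadth-first search from p0 reaches an accepting state first via the path p0 → p1 → p2 → p5 on input aac.
No string of length < 3 is accepted (BFS exhausts all shorter strings without reaching an accepting state), and aac is the lexicographically least accepting string of length 3.

aac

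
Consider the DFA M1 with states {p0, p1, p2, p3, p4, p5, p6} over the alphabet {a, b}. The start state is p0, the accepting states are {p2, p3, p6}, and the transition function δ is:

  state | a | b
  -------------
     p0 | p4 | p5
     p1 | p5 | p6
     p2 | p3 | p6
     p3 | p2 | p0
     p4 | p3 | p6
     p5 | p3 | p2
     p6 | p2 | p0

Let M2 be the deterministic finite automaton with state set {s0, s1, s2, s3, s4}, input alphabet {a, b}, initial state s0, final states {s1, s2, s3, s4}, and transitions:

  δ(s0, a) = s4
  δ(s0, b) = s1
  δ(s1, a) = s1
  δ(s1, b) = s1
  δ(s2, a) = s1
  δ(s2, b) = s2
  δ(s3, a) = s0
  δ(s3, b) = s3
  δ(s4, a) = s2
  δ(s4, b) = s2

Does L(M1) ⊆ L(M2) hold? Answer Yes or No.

Yes

Exploring the product automaton M1 × M2 from the start pair (p0, s0), following both machines on each input symbol, reaches 13 state pairs: (p0, s0), (p4, s4), (p5, s1), (p3, s2), (p6, s2), (p3, s1), (p2, s1), (p0, s2), (p0, s1), (p6, s1), (p4, s1), (p5, s2), (p2, s2).
M1 accepts in {p2, p3, p6} and M2 accepts in {s1, s2, s3, s4}. The reachable pairs whose M1-component is accepting are (p3, s2), (p6, s2), (p3, s1), (p2, s1), (p6, s1), (p2, s2); in each of them the M2-component is accepting too, so the product for L(M1) \ L(M2) (M1-component accepting, M2-component rejecting) has no reachable accepting pair and the difference is empty.
Hence every string in L(M1) is also in L(M2).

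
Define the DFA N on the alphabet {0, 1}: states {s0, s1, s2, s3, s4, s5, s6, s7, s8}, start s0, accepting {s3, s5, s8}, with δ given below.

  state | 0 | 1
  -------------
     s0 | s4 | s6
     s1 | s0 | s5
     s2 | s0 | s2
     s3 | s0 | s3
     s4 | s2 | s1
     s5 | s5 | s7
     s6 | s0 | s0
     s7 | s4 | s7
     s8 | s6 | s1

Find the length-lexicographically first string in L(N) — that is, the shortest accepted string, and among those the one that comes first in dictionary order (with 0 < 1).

011

A breadth-first search from s0 reaches an accepting state first via the path s0 → s4 → s1 → s5 on input 011.
No string of length < 3 is accepted (BFS exhausts all shorter strings without reaching an accepting state), and 011 is the lexicographically least accepting string of length 3.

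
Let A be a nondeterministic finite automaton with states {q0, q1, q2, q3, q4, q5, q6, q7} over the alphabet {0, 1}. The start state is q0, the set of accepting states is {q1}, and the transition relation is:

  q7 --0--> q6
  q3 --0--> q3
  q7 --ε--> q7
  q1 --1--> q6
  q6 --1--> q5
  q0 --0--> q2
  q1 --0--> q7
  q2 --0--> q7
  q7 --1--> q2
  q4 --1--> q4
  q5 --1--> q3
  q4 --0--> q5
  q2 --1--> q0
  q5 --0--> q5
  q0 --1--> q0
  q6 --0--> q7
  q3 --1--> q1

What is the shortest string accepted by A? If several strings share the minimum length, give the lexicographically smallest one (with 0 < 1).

000111

A breadth-first search from q0 reaches an accepting state first via the path q0 → q2 → q7 → q6 → q5 → q3 → q1 on input 000111.
No string of length < 6 is accepted (BFS exhausts all shorter strings without reaching an accepting state), and 000111 is the lexicographically least accepting string of length 6.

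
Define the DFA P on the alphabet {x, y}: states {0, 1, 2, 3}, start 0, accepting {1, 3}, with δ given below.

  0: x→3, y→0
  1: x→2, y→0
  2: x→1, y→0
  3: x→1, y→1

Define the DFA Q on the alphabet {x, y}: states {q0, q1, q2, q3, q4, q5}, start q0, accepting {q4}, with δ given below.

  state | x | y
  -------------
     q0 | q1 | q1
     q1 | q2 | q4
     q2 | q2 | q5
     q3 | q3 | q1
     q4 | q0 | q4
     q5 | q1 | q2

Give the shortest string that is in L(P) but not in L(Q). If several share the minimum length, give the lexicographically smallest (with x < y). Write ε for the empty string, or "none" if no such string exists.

x

The string x is accepted by P but not by Q.
No shorter string lies in the difference, and x is the lexicographically first length-1 string in L(P) \ L(Q).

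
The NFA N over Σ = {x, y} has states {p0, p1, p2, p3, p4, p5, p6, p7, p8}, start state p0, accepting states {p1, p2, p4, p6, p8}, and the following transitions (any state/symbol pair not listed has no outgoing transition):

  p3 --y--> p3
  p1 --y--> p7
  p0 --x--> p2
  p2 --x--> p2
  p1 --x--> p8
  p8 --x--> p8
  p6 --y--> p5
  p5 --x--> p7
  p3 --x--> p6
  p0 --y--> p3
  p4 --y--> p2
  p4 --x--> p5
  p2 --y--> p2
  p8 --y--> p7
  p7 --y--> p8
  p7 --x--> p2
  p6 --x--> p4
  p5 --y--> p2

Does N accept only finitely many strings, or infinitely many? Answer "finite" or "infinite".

State p2 is reachable from the start and can reach an accepting state, and it lies on the cycle p2 → p2.
Traversing that cycle any number of times yields accepted strings of unbounded length, so the language is infinite.

infinite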